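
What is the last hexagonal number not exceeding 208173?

207046

Solve n(2n−1) ≤ 208173 for integer n.
n = 322 gives 207046 ≤ 208173, while n = 323 gives 208335 > 208173; so the answer is 207046.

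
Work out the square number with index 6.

The 6th square number is n² with n = 6.
6² = 36.

36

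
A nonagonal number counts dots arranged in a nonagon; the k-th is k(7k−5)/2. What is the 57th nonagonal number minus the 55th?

779

57·(7·57 − 5)/2 = 11229 and 55·(7·55 − 5)/2 = 10450.
Difference: 11229 − 10450 = 779.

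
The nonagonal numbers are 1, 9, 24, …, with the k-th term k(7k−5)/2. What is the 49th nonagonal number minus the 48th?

337

Consecutive nonagonal numbers differ by 7n − 6: here 7·49 − 6 = 337.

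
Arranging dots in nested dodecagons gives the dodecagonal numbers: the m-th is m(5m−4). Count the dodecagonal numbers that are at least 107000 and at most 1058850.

The n-th dodecagonal number is n(5n−4).
Smallest index with value ≥ 107000: n = 147 (giving 107457).
Largest index with value ≤ 1058850: n = 460 (giving 1056160).
Indices 147 through 460: 314 terms.

314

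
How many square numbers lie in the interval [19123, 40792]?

The n-th square number is n².
Smallest index with value ≥ 19123: n = 139 (giving 19321).
Largest index with value ≤ 40792: n = 201 (giving 40401).
Indices 139 through 201: 63 terms.

63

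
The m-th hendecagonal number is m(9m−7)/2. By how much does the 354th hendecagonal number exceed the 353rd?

Consecutive hendecagonal numbers differ by 9n − 8: here 9·354 − 8 = 3178.

3178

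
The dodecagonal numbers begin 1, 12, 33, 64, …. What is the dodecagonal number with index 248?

The 248th dodecagonal number is n(5n−4) with n = 248.
248·(5·248 − 4) = 248·1236 = 306528.

306528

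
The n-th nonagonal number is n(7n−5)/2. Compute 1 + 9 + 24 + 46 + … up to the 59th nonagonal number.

Σ i(7i−5)/2 = (7Σi² − 5Σi) / 2 over i = 1..59.
Σi = 1770 and Σi² = 70210.
(7·70210 − 5·1770) / 2 = 482620/2 = 241310.

241310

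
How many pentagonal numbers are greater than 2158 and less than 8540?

The n-th pentagonal number is n(3n−1)/2.
Smallest index with value > 2158: n = 39 (giving 2262).
Largest index with value < 8540: n = 75 (giving 8400).
Indices 39 through 75: 37 terms.

37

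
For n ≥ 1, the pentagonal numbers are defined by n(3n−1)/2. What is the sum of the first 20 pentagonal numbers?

4200

Σ i(3i−1)/2 = (3Σi² − Σi) / 2 over i = 1..20.
Σi = 210 and Σi² = 2870.
(3·2870 − 1·210) / 2 = 8400/2 = 4200.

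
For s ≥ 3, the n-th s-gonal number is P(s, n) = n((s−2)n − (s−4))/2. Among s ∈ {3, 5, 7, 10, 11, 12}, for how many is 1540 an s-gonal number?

s = 3: P(3, 55) = 1540. ✓
s = 5: P(5, 32) = 1520 and P(5, 33) = 1617; 1540 is not s-gonal.
s = 7: P(7, 25) = 1525 and P(7, 26) = 1651; 1540 is not s-gonal.
s = 10: P(10, 20) = 1540. ✓
s = 11: P(11, 18) = 1395 and P(11, 19) = 1558; 1540 is not s-gonal.
s = 12: P(12, 17) = 1377 and P(12, 18) = 1548; 1540 is not s-gonal.
Hits: s ∈ {3, 10} → 2.

2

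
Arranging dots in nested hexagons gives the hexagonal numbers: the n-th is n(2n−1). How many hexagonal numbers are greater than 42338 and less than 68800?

The n-th hexagonal number is n(2n−1).
Smallest index with value > 42338: n = 146 (giving 42486).
Largest index with value < 68800: n = 185 (giving 68265).
Indices 146 through 185: 40 terms.

40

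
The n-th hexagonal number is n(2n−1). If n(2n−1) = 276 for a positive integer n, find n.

12

Set n(2n−1) = 276, giving 2n² − n − 276 = 0.
So n = (1 + 47) / 4 = 48/4 = 12.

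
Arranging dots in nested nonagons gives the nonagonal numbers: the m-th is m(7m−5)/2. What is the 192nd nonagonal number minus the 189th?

3993

192·(7·192 − 5)/2 = 128544 and 189·(7·189 − 5)/2 = 124551.
Difference: 128544 − 124551 = 3993.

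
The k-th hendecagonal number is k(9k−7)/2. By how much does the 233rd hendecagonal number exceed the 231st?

233·(9·233 − 7)/2 = 243485 and 231·(9·231 − 7)/2 = 239316.
Difference: 243485 − 239316 = 4169.

4169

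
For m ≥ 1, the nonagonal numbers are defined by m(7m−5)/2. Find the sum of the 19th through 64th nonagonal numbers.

Σ i(7i−5)/2 = (7Σi² − 5Σi) / 2 over i = 19..64.
Σi = 2080 − 171 = 1909 and Σi² = 89440 − 2109 = 87331.
(7·87331 − 5·1909) / 2 = 601772/2 = 300886.

300886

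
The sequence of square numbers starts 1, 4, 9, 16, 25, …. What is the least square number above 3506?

3600

Solve n² > 3506 for integer n.
The largest n with value ≤ 3506 is 59 (since 3481 ≤ 3506 < 3600), so the first above is n = 60, value 3600.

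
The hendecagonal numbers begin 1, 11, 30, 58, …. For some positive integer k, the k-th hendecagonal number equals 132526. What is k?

Set n(9n−7)/2 = 132526, giving 9n² − 7n − 265052 = 0.
The discriminant is 49 + 72·132526 = 9541921, and √9541921 = 3089.
So n = (7 + 3089) / 18 = 3096/18 = 172.

172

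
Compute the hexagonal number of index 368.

The 368th hexagonal number is n(2n−1) with n = 368.
368·(2·368 − 1) = 368·735 = 270480.

270480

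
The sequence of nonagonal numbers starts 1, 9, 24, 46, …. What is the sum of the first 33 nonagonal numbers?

Σ i(7i−5)/2 = (7Σi² − 5Σi) / 2 over i = 1..33.
Σi = 561 and Σi² = 12529.
(7·12529 − 5·561) / 2 = 84898/2 = 42449.

42449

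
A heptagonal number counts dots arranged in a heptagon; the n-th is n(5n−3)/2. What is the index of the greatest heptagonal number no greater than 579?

Solve n(5n−3)/2 ≤ 579 for integer n.
n = 15 gives 540 ≤ 579, while n = 16 gives 616 > 579; so the answer is index 15.

15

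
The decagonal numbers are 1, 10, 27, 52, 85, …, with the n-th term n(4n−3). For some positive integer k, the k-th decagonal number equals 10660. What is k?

Set n(4n−3) = 10660, giving 4n² − 3n − 10660 = 0.
So n = (3 + 413) / 8 = 416/8 = 52.

52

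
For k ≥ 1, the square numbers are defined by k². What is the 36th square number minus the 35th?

71

n² − (n−1)² = 2n − 1, so 36² − 35² = 2·36 − 1 = 71.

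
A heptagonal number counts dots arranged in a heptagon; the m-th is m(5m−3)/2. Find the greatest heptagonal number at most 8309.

8037

Solve n(5n−3)/2 ≤ 8309 for integer n.
n = 57 gives 8037 ≤ 8309, while n = 58 gives 8323 > 8309; so the answer is 8037.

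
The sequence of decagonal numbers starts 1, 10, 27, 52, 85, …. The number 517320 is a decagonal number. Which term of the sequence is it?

Set n(4n−3) = 517320, giving 4n² − 3n − 517320 = 0.
So n = (3 + 2877) / 8 = 2880/8 = 360.

360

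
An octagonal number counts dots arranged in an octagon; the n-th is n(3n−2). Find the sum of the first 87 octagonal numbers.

Σ i(3i−2) = 3Σi² − 2Σi over i = 1..87.
Σi = 3828 and Σi² = 223300.
3·223300 − 2·3828 = 662244.

662244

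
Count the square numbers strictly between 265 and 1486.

The n-th square number is n².
Smallest index with value > 265: n = 17 (giving 289).
Largest index with value < 1486: n = 38 (giving 1444).
Indices 17 through 38: 22 terms.

22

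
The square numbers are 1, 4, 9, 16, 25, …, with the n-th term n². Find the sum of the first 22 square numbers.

Σ_{i=1}^{22} i² = 22·23·45/6 = 3795.

3795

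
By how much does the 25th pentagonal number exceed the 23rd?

143

25·(3·25 − 1)/2 = 925 and 23·(3·23 − 1)/2 = 782.
Difference: 925 − 782 = 143.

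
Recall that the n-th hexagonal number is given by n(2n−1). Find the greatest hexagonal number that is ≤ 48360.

47895

Solve n(2n−1) ≤ 48360 for integer n.
n = 155 gives 47895 ≤ 48360, while n = 156 gives 48516 > 48360; so the answer is 47895.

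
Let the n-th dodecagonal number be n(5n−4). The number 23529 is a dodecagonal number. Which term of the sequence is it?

69

Set n(5n−4) = 23529, giving 5n² − 4n − 23529 = 0.
The discriminant is 16 + 20·23529 = 470596, and √470596 = 686.
So n = (4 + 686) / 10 = 690/10 = 69.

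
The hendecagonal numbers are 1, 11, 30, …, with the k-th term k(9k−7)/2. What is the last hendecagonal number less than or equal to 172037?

Solve n(9n−7)/2 ≤ 172037 for integer n.
n = 195 gives 170430 ≤ 172037, while n = 196 gives 172186 > 172037; so the answer is 170430.

170430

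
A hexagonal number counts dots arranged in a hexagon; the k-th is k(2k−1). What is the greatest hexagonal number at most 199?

Solve n(2n−1) ≤ 199 for integer n.
n = 10 gives 190 ≤ 199, while n = 11 gives 231 > 199; so the answer is 190.

190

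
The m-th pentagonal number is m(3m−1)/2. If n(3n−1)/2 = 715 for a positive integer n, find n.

Set n(3n−1)/2 = 715, giving 3n² − n − 1430 = 0.
The discriminant is 1 + 24·715 = 17161, and √17161 = 131.
So n = (1 + 131) / 6 = 132/6 = 22.

22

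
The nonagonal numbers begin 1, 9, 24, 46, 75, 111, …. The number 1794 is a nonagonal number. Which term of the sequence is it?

23

Set n(7n−5)/2 = 1794, giving 7n² − 5n − 3588 = 0.
So n = (5 + 317) / 14 = 322/14 = 23.
Check: 23·(7·23 − 5)/2 = 1794. ✓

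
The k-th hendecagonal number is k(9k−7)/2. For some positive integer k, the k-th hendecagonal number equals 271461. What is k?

246

Set n(9n−7)/2 = 271461, giving 9n² − 7n − 542922 = 0.
So n = (7 + 4421) / 18 = 4428/18 = 246.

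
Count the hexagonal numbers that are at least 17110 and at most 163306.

The n-th hexagonal number is n(2n−1).
Smallest index with value ≥ 17110: n = 93 (giving 17205).
Largest index with value ≤ 163306: n = 286 (giving 163306).
Indices 93 through 286: 194 terms.

194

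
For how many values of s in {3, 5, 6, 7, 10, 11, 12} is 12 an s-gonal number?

s = 3: P(3, 4) = 10 and P(3, 5) = 15; 12 is not s-gonal.
s = 5: P(5, 3) = 12. ✓
s = 6: P(6, 2) = 6 and P(6, 3) = 15; 12 is not s-gonal.
s = 7: P(7, 2) = 7 and P(7, 3) = 18; 12 is not s-gonal.
s = 10: P(10, 2) = 10 and P(10, 3) = 27; 12 is not s-gonal.
s = 11: P(11, 2) = 11 and P(11, 3) = 30; 12 is not s-gonal.
s = 12: P(12, 2) = 12. ✓
Hits: s ∈ {5, 12} → 2.

2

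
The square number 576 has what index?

24

We need n² = 576, so n = √576 = 24.
Check: 24² = 576. ✓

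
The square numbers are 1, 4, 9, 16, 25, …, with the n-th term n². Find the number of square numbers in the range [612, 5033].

The n-th square number is n².
Smallest index with value ≥ 612: n = 25 (giving 625).
Largest index with value ≤ 5033: n = 70 (giving 4900).
Indices 25 through 70: 46 terms.

46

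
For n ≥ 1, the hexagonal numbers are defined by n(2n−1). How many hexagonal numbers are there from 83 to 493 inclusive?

The n-th hexagonal number is n(2n−1).
Smallest index with value ≥ 83: n = 7 (giving 91).
Largest index with value ≤ 493: n = 15 (giving 435).
Indices 7 through 15: 9 terms.

9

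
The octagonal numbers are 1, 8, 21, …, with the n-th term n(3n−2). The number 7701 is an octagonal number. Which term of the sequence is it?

Set n(3n−2) = 7701, giving 3n² − 2n − 7701 = 0.
The discriminant is 4 + 12·7701 = 92416, and √92416 = 304.
So n = (2 + 304) / 6 = 306/6 = 51.

51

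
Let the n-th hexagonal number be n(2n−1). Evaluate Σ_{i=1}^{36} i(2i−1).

Σ i(2i−1) = 2Σi² − Σi over i = 1..36.
Σi = 666 and Σi² = 16206.
2·16206 − 1·666 = 31746.

31746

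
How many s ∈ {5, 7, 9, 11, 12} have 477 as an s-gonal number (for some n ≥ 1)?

1

s = 5: P(5, 18) = 477. ✓
s = 7: P(7, 14) = 469 and P(7, 15) = 540; 477 is not s-gonal.
s = 9: P(9, 12) = 474 and P(9, 13) = 559; 477 is not s-gonal.
s = 11: P(11, 10) = 415 and P(11, 11) = 506; 477 is not s-gonal.
s = 12: P(12, 10) = 460 and P(12, 11) = 561; 477 is not s-gonal.
Hits: s ∈ {5} → 1.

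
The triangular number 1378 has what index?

Set n(n+1)/2 = 1378, giving n² + n − 2756 = 0.
The discriminant is 1 + 8·1378 = 11025, and √11025 = 105.
So n = (-1 + 105) / 2 = 104/2 = 52.

52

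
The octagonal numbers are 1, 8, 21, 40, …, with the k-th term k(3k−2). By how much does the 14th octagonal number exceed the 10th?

280

14·(3·14 − 2) = 560 and 10·(3·10 − 2) = 280.
Difference: 560 − 280 = 280.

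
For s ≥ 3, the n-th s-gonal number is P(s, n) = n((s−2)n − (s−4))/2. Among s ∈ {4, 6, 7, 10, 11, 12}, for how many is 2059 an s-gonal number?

1

s = 4: P(4, 45) = 2025 and P(4, 46) = 2116; 2059 is not s-gonal.
s = 6: P(6, 32) = 2016 and P(6, 33) = 2145; 2059 is not s-gonal.
s = 7: P(7, 29) = 2059. ✓
s = 10: P(10, 23) = 2047 and P(10, 24) = 2232; 2059 is not s-gonal.
s = 11: P(11, 21) = 1911 and P(11, 22) = 2101; 2059 is not s-gonal.
s = 12: P(12, 20) = 1920 and P(12, 21) = 2121; 2059 is not s-gonal.
Hits: s ∈ {7} → 1.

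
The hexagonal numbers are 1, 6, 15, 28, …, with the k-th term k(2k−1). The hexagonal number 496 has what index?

Set n(2n−1) = 496, giving 2n² − n − 496 = 0.
The discriminant is 1 + 8·496 = 3969, and √3969 = 63.
So n = (1 + 63) / 4 = 64/4 = 16.
Check: 16·(2·16 − 1) = 496. ✓

16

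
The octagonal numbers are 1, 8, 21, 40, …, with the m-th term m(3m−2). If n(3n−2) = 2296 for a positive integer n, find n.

28

Set n(3n−2) = 2296, giving 3n² − 2n − 2296 = 0.
The discriminant is 4 + 12·2296 = 27556, and √27556 = 166.
So n = (2 + 166) / 6 = 168/6 = 28.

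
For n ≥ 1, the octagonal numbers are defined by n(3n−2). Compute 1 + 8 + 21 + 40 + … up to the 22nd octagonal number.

Σ i(3i−2) = 3Σi² − 2Σi over i = 1..22.
Σi = 253 and Σi² = 3795.
3·3795 − 2·253 = 10879.

10879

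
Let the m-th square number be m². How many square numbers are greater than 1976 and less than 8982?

50

The n-th square number is n².
Smallest index with value > 1976: n = 45 (giving 2025).
Largest index with value < 8982: n = 94 (giving 8836).
Indices 45 through 94: 50 terms.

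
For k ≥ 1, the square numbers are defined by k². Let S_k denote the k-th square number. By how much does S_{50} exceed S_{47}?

291

50² = 2500 and 47² = 2209.
Difference: 2500 − 2209 = 291.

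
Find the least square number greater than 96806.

97344

Solve n² > 96806 for integer n.
The largest n with value ≤ 96806 is 311 (since 96721 ≤ 96806 < 97344), so the first above is n = 312, value 97344.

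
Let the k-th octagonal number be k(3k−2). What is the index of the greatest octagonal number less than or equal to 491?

13

Solve n(3n−2) ≤ 491 for integer n.
n = 13 gives 481 ≤ 491, while n = 14 gives 560 > 491; so the answer is index 13.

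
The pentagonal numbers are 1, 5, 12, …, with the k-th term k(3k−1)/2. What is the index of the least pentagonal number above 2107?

Solve n(3n−1)/2 > 2107 for integer n.
The largest n with value ≤ 2107 is 37 (since 2035 ≤ 2107 < 2147), so the first above is n = 38, value 2147.

38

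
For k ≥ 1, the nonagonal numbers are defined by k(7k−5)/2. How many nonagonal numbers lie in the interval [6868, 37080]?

The n-th nonagonal number is n(7n−5)/2.
Smallest index with value ≥ 6868: n = 45 (giving 6975).
Largest index with value ≤ 37080: n = 103 (giving 36874).
Indices 45 through 103: 59 terms.

59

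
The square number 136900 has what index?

We need n² = 136900, so n = √136900 = 370.
Check: 370² = 136900. ✓

370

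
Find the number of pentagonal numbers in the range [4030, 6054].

12

The n-th pentagonal number is n(3n−1)/2.
Smallest index with value ≥ 4030: n = 52 (giving 4030).
Largest index with value ≤ 6054: n = 63 (giving 5922).
Indices 52 through 63: 12 terms.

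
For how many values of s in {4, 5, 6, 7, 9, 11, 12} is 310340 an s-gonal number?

1

s = 4: P(4, 557) = 310249 and P(4, 558) = 311364; 310340 is not s-gonal.
s = 5: P(5, 455) = 310310 and P(5, 456) = 311676; 310340 is not s-gonal.
s = 6: P(6, 394) = 310078 and P(6, 395) = 311655; 310340 is not s-gonal.
s = 7: P(7, 352) = 309232 and P(7, 353) = 310993; 310340 is not s-gonal.
s = 9: P(9, 298) = 310069 and P(9, 299) = 312156; 310340 is not s-gonal.
s = 11: P(11, 263) = 310340. ✓
s = 12: P(12, 249) = 309009 and P(12, 250) = 311500; 310340 is not s-gonal.
Hits: s ∈ {11} → 1.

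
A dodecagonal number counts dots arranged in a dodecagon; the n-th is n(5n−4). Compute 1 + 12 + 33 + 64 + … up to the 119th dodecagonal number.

2815540

Σ i(5i−4) = 5Σi² − 4Σi over i = 1..119.
Σi = 7140 and Σi² = 568820.
5·568820 − 4·7140 = 2815540.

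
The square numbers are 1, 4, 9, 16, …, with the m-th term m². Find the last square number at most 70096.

Solve n² ≤ 70096 for integer n.
n = 264 gives 69696 ≤ 70096, while n = 265 gives 70225 > 70096; so the answer is 69696.

69696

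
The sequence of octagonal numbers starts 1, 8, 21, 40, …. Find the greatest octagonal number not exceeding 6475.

6256

Solve n(3n−2) ≤ 6475 for integer n.
n = 46 gives 6256 ≤ 6475, while n = 47 gives 6533 > 6475; so the answer is 6256.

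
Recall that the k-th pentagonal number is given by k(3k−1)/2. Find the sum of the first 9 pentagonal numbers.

Σ i(3i−1)/2 = (3Σi² − Σi) / 2 over i = 1..9.
Σi = 45 and Σi² = 285.
(3·285 − 1·45) / 2 = 810/2 = 405.

405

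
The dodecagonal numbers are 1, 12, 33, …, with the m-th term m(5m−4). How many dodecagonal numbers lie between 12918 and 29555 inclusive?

The n-th dodecagonal number is n(5n−4).
Smallest index with value ≥ 12918: n = 52 (giving 13312).
Largest index with value ≤ 29555: n = 77 (giving 29337).
Indices 52 through 77: 26 terms.

26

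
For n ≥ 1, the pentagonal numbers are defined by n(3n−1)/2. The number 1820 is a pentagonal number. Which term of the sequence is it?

Set n(3n−1)/2 = 1820, giving 3n² − n − 3640 = 0.
The discriminant is 1 + 24·1820 = 43681, and √43681 = 209.
So n = (1 + 209) / 6 = 210/6 = 35.
Check: 35·(3·35 − 1)/2 = 1820. ✓

35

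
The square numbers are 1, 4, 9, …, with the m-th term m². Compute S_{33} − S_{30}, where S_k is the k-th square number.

189

33² = 1089 and 30² = 900.
Difference: 1089 − 900 = 189.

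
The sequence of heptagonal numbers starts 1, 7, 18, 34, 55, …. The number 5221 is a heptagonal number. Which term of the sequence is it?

46

Set n(5n−3)/2 = 5221, giving 5n² − 3n − 10442 = 0.
So n = (3 + 457) / 10 = 460/10 = 46.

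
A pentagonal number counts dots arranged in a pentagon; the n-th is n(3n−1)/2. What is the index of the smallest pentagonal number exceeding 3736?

Solve n(3n−1)/2 > 3736 for integer n.
The largest n with value ≤ 3736 is 50 (since 3725 ≤ 3736 < 3876), so the first above is n = 51, value 3876.

51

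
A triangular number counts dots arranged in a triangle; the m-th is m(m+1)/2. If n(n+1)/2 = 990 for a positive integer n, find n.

Set n(n+1)/2 = 990, giving n² + n − 1980 = 0.
So n = (-1 + 89) / 2 = 88/2 = 44.

44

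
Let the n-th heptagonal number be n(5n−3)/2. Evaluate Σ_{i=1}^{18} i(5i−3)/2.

Σ i(5i−3)/2 = (5Σi² − 3Σi) / 2 over i = 1..18.
Σi = 171 and Σi² = 2109.
(5·2109 − 3·171) / 2 = 10032/2 = 5016.

5016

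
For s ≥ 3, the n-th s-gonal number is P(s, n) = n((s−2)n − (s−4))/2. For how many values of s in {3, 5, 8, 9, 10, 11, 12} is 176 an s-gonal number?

2

s = 3: P(3, 18) = 171 and P(3, 19) = 190; 176 is not s-gonal.
s = 5: P(5, 11) = 176. ✓
s = 8: P(8, 8) = 176. ✓
s = 9: P(9, 7) = 154 and P(9, 8) = 204; 176 is not s-gonal.
s = 10: P(10, 7) = 175 and P(10, 8) = 232; 176 is not s-gonal.
s = 11: P(11, 6) = 141 and P(11, 7) = 196; 176 is not s-gonal.
s = 12: P(12, 6) = 156 and P(12, 7) = 217; 176 is not s-gonal.
Hits: s ∈ {5, 8} → 2.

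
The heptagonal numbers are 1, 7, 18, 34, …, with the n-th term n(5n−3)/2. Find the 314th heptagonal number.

The 314th heptagonal number is n(5n−3)/2 with n = 314.
314·(5·314 − 3)/2 = 314·1567/2 = 246019.

246019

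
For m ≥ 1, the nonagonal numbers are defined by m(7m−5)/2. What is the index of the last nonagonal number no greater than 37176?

Solve n(7n−5)/2 ≤ 37176 for integer n.
n = 103 gives 36874 ≤ 37176, while n = 104 gives 37596 > 37176; so the answer is index 103.

103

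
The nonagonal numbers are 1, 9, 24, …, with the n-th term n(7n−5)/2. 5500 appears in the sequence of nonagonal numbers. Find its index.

Set n(7n−5)/2 = 5500, giving 7n² − 5n − 11000 = 0.
The discriminant is 25 + 56·5500 = 308025, and √308025 = 555.
So n = (5 + 555) / 14 = 560/14 = 40.
Check: 40·(7·40 − 5)/2 = 5500. ✓

40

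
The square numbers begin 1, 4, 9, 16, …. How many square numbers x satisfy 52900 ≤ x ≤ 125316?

The n-th square number is n².
Smallest index with value ≥ 52900: n = 230 (giving 52900).
Largest index with value ≤ 125316: n = 354 (giving 125316).
Indices 230 through 354: 125 terms.

125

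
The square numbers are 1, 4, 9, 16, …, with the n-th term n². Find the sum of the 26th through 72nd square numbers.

121495

Σ_{i=26}^{72} i² = 127020 − 5525 = 121495.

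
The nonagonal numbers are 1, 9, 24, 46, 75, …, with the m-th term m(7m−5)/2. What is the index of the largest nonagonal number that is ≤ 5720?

Solve n(7n−5)/2 ≤ 5720 for integer n.
n = 40 gives 5500 ≤ 5720, while n = 41 gives 5781 > 5720; so the answer is index 40.

40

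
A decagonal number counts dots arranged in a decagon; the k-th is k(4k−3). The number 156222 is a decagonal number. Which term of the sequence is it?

Set n(4n−3) = 156222, giving 4n² − 3n − 156222 = 0.
The discriminant is 9 + 16·156222 = 2499561, and √2499561 = 1581.
So n = (3 + 1581) / 8 = 1584/8 = 198.
Check: 198·(4·198 − 3) = 156222. ✓

198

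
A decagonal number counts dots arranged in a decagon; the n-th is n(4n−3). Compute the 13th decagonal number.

13·(4·13 − 3) = 13·49 = 637.

637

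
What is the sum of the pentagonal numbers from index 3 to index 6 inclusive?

Σ i(3i−1)/2 = (3Σi² − Σi) / 2 over i = 3..6.
Σi = 21 − 3 = 18 and Σi² = 91 − 5 = 86.
(3·86 − 1·18) / 2 = 240/2 = 120.

120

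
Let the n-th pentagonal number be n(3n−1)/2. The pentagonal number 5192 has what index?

Set n(3n−1)/2 = 5192, giving 3n² − n − 10384 = 0.
So n = (1 + 353) / 6 = 354/6 = 59.

59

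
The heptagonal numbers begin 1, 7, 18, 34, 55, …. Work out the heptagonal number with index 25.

1525

The 25th heptagonal number is n(5n−3)/2 with n = 25.
25·(5·25 − 3)/2 = 25·122/2 = 25·61 = 1525.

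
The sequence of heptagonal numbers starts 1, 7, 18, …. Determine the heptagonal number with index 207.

The 207th heptagonal number is n(5n−3)/2 with n = 207.
207·(5·207 − 3)/2 = 207·1032/2 = 207·516 = 106812.

106812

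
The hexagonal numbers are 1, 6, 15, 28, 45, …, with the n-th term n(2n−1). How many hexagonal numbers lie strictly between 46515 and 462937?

The n-th hexagonal number is n(2n−1).
Smallest index with value > 46515: n = 153 (giving 46665).
Largest index with value < 462937: n = 481 (giving 462241).
Indices 153 through 481: 329 terms.

329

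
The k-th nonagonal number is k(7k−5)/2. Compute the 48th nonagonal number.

7944

The 48th nonagonal number is n(7n−5)/2 with n = 48.
48·(7·48 − 5)/2 = 48·331/2 = 7944.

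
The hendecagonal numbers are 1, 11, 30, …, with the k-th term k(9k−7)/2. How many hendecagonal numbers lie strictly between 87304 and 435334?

172

The n-th hendecagonal number is n(9n−7)/2.
Smallest index with value > 87304: n = 140 (giving 87710).
Largest index with value < 435334: n = 311 (giving 434156).
Indices 140 through 311: 172 terms.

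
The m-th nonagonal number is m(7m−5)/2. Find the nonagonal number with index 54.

54·(7·54 − 5)/2 = 54·373/2 = 10071.

10071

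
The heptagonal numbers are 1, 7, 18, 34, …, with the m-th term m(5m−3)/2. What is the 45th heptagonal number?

4995

The 45th heptagonal number is n(5n−3)/2 with n = 45.
45·(5·45 − 3)/2 = 45·222/2 = 45·111 = 4995.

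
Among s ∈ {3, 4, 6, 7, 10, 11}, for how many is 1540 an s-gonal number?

s = 3: P(3, 55) = 1540. ✓
s = 4: P(4, 39) = 1521 and P(4, 40) = 1600; 1540 is not s-gonal.
s = 6: P(6, 28) = 1540. ✓
s = 7: P(7, 25) = 1525 and P(7, 26) = 1651; 1540 is not s-gonal.
s = 10: P(10, 20) = 1540. ✓
s = 11: P(11, 18) = 1395 and P(11, 19) = 1558; 1540 is not s-gonal.
Hits: s ∈ {3, 6, 10} → 3.

3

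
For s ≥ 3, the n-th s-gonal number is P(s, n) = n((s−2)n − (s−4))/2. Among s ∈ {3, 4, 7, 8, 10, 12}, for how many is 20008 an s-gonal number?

s = 3: P(3, 199) = 19900 and P(3, 200) = 20100; 20008 is not s-gonal.
s = 4: P(4, 141) = 19881 and P(4, 142) = 20164; 20008 is not s-gonal.
s = 7: P(7, 89) = 19669 and P(7, 90) = 20115; 20008 is not s-gonal.
s = 8: P(8, 82) = 20008. ✓
s = 10: P(10, 71) = 19951 and P(10, 72) = 20520; 20008 is not s-gonal.
s = 12: P(12, 63) = 19593 and P(12, 64) = 20224; 20008 is not s-gonal.
Hits: s ∈ {8} → 1.

1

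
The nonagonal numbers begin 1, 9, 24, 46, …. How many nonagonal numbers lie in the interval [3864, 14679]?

32

The n-th nonagonal number is n(7n−5)/2.
Smallest index with value ≥ 3864: n = 34 (giving 3961).
Largest index with value ≤ 14679: n = 65 (giving 14625).
Indices 34 through 65: 32 terms.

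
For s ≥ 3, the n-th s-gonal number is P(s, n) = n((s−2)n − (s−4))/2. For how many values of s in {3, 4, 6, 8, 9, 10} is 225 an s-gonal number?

s = 3: P(3, 20) = 210 and P(3, 21) = 231; 225 is not s-gonal.
s = 4: P(4, 15) = 225. ✓
s = 6: P(6, 10) = 190 and P(6, 11) = 231; 225 is not s-gonal.
s = 8: P(8, 9) = 225. ✓
s = 9: P(9, 8) = 204 and P(9, 9) = 261; 225 is not s-gonal.
s = 10: P(10, 7) = 175 and P(10, 8) = 232; 225 is not s-gonal.
Hits: s ∈ {4, 8} → 2.

2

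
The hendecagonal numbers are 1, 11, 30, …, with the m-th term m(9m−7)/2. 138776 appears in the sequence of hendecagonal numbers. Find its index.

176

Set n(9n−7)/2 = 138776, giving 9n² − 7n − 277552 = 0.
The discriminant is 49 + 72·138776 = 9991921, and √9991921 = 3161.
So n = (7 + 3161) / 18 = 3168/18 = 176.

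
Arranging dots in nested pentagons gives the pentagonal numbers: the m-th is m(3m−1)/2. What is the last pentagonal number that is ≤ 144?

Solve n(3n−1)/2 ≤ 144 for integer n.
n = 9 gives 117 ≤ 144, while n = 10 gives 145 > 144; so the answer is 117.

117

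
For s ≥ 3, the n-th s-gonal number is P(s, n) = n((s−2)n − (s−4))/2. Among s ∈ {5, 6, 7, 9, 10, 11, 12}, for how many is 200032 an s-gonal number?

1

s = 5: P(5, 365) = 199655 and P(5, 366) = 200751; 200032 is not s-gonal.
s = 6: P(6, 316) = 199396 and P(6, 317) = 200661; 200032 is not s-gonal.
s = 7: P(7, 283) = 199798 and P(7, 284) = 201214; 200032 is not s-gonal.
s = 9: P(9, 239) = 199326 and P(9, 240) = 201000; 200032 is not s-gonal.
s = 10: P(10, 224) = 200032. ✓
s = 11: P(11, 211) = 199606 and P(11, 212) = 201506; 200032 is not s-gonal.
s = 12: P(12, 200) = 199200 and P(12, 201) = 201201; 200032 is not s-gonal.
Hits: s ∈ {10} → 1.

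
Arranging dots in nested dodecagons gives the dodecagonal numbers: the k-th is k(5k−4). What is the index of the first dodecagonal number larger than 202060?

202

Solve n(5n−4) > 202060 for integer n.
The largest n with value ≤ 202060 is 201 (since 201201 ≤ 202060 < 203212), so the first above is n = 202, value 203212.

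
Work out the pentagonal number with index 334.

167167

The 334th pentagonal number is n(3n−1)/2 with n = 334.
334·(3·334 − 1)/2 = 334·1001/2 = 167167.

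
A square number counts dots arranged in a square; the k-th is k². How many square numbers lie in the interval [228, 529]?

The n-th square number is n².
Smallest index with value ≥ 228: n = 16 (giving 256).
Largest index with value ≤ 529: n = 23 (giving 529).
Indices 16 through 23: 8 terms.

8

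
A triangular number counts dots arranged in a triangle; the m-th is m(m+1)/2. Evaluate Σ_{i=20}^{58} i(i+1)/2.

Σ i(i+1)/2 = (Σi² + Σi) / 2 over i = 20..58.
Σi = 1711 − 190 = 1521 and Σi² = 66729 − 2470 = 64259.
(1·64259 + 1·1521) / 2 = 65780/2 = 32890.

32890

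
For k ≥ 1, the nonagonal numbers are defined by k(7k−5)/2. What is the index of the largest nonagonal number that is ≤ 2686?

28

Solve n(7n−5)/2 ≤ 2686 for integer n.
n = 28 gives 2674 ≤ 2686, while n = 29 gives 2871 > 2686; so the answer is index 28.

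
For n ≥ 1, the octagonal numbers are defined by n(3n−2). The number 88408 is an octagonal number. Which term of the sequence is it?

172

Set n(3n−2) = 88408, giving 3n² − 2n − 88408 = 0.
The discriminant is 4 + 12·88408 = 1060900, and √1060900 = 1030.
So n = (2 + 1030) / 6 = 1032/6 = 172.
Check: 172·(3·172 − 2) = 88408. ✓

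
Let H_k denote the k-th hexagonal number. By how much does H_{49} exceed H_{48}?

193

Consecutive hexagonal numbers differ by 4n − 3: here 4·49 − 3 = 193.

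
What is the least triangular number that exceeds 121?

Solve n(n+1)/2 > 121 for integer n.
The largest n with value ≤ 121 is 15 (since 120 ≤ 121 < 136), so the first above is n = 16, value 136.

136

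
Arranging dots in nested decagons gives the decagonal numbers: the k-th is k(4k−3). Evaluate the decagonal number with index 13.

637

13·(4·13 − 3) = 13·49 = 637.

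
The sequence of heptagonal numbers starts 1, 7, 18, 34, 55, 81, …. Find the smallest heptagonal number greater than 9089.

9211

Solve n(5n−3)/2 > 9089 for integer n.
The largest n with value ≤ 9089 is 60 (since 8910 ≤ 9089 < 9211), so the first above is n = 61, value 9211.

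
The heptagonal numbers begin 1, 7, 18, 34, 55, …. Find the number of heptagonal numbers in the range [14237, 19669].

14

The n-th heptagonal number is n(5n−3)/2.
Smallest index with value ≥ 14237: n = 76 (giving 14326).
Largest index with value ≤ 19669: n = 89 (giving 19669).
Indices 76 through 89: 14 terms.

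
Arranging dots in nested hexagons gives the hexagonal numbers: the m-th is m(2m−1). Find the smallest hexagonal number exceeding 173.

190

Solve n(2n−1) > 173 for integer n.
The largest n with value ≤ 173 is 9 (since 153 ≤ 173 < 190), so the first above is n = 10, value 190.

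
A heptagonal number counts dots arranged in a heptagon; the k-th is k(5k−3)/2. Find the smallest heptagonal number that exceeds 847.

874

Solve n(5n−3)/2 > 847 for integer n.
The largest n with value ≤ 847 is 18 (since 783 ≤ 847 < 874), so the first above is n = 19, value 874.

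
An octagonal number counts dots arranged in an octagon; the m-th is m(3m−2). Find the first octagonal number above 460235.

Solve n(3n−2) > 460235 for integer n.
The largest n with value ≤ 460235 is 392 (since 460208 ≤ 460235 < 462561), so the first above is n = 393, value 462561.

462561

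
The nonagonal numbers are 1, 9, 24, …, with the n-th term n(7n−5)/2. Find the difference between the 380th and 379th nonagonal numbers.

Consecutive nonagonal numbers differ by 7n − 6: here 7·380 − 6 = 2654.

2654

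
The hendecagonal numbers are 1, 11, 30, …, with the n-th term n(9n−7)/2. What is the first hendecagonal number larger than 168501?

Solve n(9n−7)/2 > 168501 for integer n.
The largest n with value ≤ 168501 is 193 (since 166945 ≤ 168501 < 168683), so the first above is n = 194, value 168683.

168683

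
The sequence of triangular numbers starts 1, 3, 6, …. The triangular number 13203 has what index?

162

Set n(n+1)/2 = 13203, giving n² + n − 26406 = 0.
The discriminant is 1 + 8·13203 = 105625, and √105625 = 325.
So n = (-1 + 325) / 2 = 324/2 = 162.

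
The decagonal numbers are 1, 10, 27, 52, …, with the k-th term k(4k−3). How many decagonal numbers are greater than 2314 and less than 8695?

22

The n-th decagonal number is n(4n−3).
Smallest index with value > 2314: n = 25 (giving 2425).
Largest index with value < 8695: n = 46 (giving 8326).
Indices 25 through 46: 22 terms.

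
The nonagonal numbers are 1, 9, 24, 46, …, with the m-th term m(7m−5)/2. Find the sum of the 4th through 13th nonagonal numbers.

2605

Σ i(7i−5)/2 = (7Σi² − 5Σi) / 2 over i = 4..13.
Σi = 91 − 6 = 85 and Σi² = 819 − 14 = 805.
(7·805 − 5·85) / 2 = 5210/2 = 2605.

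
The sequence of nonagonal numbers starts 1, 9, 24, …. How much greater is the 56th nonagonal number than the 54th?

765

56·(7·56 − 5)/2 = 10836 and 54·(7·54 − 5)/2 = 10071.
Difference: 10836 − 10071 = 765.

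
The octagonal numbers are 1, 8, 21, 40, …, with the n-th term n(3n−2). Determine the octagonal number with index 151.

The 151st octagonal number is n(3n−2) with n = 151.
151·(3·151 − 2) = 151·451 = 68101.

68101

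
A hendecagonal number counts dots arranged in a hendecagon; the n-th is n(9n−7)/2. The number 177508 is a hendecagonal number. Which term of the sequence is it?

Set n(9n−7)/2 = 177508, giving 9n² − 7n − 355016 = 0.
The discriminant is 49 + 72·177508 = 12780625, and √12780625 = 3575.
So n = (7 + 3575) / 18 = 3582/18 = 199.

199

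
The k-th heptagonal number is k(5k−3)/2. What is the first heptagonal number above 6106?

6175

Solve n(5n−3)/2 > 6106 for integer n.
The largest n with value ≤ 6106 is 49 (since 5929 ≤ 6106 < 6175), so the first above is n = 50, value 6175.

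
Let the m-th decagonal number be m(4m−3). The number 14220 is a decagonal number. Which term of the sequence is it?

60

Set n(4n−3) = 14220, giving 4n² − 3n − 14220 = 0.
The discriminant is 9 + 16·14220 = 227529, and √227529 = 477.
So n = (3 + 477) / 8 = 480/8 = 60.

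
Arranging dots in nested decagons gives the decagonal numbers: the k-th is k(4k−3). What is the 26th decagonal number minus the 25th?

201

Consecutive decagonal numbers differ by 8n − 7: here 8·26 − 7 = 201.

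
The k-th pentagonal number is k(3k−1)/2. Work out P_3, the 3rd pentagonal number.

The 3rd pentagonal number is n(3n−1)/2 with n = 3.
3·(3·3 − 1)/2 = 3·8/2 = 3·4 = 12.

12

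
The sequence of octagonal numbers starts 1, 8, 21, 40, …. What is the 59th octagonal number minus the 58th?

349

Consecutive octagonal numbers differ by 6n − 5: here 6·59 − 5 = 349.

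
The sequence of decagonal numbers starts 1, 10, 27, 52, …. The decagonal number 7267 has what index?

Set n(4n−3) = 7267, giving 4n² − 3n − 7267 = 0.
So n = (3 + 341) / 8 = 344/8 = 43.
Check: 43·(4·43 − 3) = 7267. ✓

43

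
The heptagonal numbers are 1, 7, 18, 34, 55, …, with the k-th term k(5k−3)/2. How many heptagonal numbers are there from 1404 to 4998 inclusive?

The n-th heptagonal number is n(5n−3)/2.
Smallest index with value ≥ 1404: n = 24 (giving 1404).
Largest index with value ≤ 4998: n = 45 (giving 4995).
Indices 24 through 45: 22 terms.

22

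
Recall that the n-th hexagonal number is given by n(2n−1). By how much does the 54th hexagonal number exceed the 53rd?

213

Consecutive hexagonal numbers differ by 4n − 3: here 4·54 − 3 = 213.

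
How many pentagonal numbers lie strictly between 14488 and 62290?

105

The n-th pentagonal number is n(3n−1)/2.
Smallest index with value > 14488: n = 99 (giving 14652).
Largest index with value < 62290: n = 203 (giving 61712).
Indices 99 through 203: 105 terms.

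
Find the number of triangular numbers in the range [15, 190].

The n-th triangular number is n(n+1)/2.
Smallest index with value ≥ 15: n = 5 (giving 15).
Largest index with value ≤ 190: n = 19 (giving 190).
Indices 5 through 19: 15 terms.

15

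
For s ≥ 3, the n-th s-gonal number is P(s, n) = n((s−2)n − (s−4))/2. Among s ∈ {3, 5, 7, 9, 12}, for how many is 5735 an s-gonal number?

s = 3: P(3, 106) = 5671 and P(3, 107) = 5778; 5735 is not s-gonal.
s = 5: P(5, 62) = 5735. ✓
s = 7: P(7, 48) = 5688 and P(7, 49) = 5929; 5735 is not s-gonal.
s = 9: P(9, 40) = 5500 and P(9, 41) = 5781; 5735 is not s-gonal.
s = 12: P(12, 34) = 5644 and P(12, 35) = 5985; 5735 is not s-gonal.
Hits: s ∈ {5} → 1.

1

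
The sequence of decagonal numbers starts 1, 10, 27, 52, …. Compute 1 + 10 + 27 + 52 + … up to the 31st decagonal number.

40176

Σ i(4i−3) = 4Σi² − 3Σi over i = 1..31.
Σi = 496 and Σi² = 10416.
4·10416 − 3·496 = 40176.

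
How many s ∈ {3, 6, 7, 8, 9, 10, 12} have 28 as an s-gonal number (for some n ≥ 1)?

2

s = 3: P(3, 7) = 28. ✓
s = 6: P(6, 4) = 28. ✓
s = 7: P(7, 3) = 18 and P(7, 4) = 34; 28 is not s-gonal.
s = 8: P(8, 3) = 21 and P(8, 4) = 40; 28 is not s-gonal.
s = 9: P(9, 3) = 24 and P(9, 4) = 46; 28 is not s-gonal.
s = 10: P(10, 3) = 27 and P(10, 4) = 52; 28 is not s-gonal.
s = 12: P(12, 2) = 12 and P(12, 3) = 33; 28 is not s-gonal.
Hits: s ∈ {3, 6} → 2.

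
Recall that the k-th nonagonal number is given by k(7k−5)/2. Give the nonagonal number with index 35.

The 35th nonagonal number is n(7n−5)/2 with n = 35.
35·(7·35 − 5)/2 = 35·240/2 = 35·120 = 4200.

4200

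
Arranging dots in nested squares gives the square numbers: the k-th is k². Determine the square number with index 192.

192² = 36864.

36864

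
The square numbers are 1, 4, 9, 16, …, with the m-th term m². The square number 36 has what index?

6

We need n² = 36, so n = √36 = 6.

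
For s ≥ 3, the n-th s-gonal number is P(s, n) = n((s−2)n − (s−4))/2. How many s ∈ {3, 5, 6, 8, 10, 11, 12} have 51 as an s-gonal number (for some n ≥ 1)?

1

s = 3: P(3, 9) = 45 and P(3, 10) = 55; 51 is not s-gonal.
s = 5: P(5, 6) = 51. ✓
s = 6: P(6, 5) = 45 and P(6, 6) = 66; 51 is not s-gonal.
s = 8: P(8, 4) = 40 and P(8, 5) = 65; 51 is not s-gonal.
s = 10: P(10, 3) = 27 and P(10, 4) = 52; 51 is not s-gonal.
s = 11: P(11, 3) = 30 and P(11, 4) = 58; 51 is not s-gonal.
s = 12: P(12, 3) = 33 and P(12, 4) = 64; 51 is not s-gonal.
Hits: s ∈ {5} → 1.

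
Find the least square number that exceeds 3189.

Solve n² > 3189 for integer n.
The largest n with value ≤ 3189 is 56 (since 3136 ≤ 3189 < 3249), so the first above is n = 57, value 3249.

3249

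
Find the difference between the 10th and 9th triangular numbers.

10

Consecutive triangular numbers differ by n: T_{10} − T_{9} = 10.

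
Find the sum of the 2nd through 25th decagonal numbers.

21124

Σ i(4i−3) = 4Σi² − 3Σi over i = 2..25.
Σi = 325 − 1 = 324 and Σi² = 5525 − 1 = 5524.
4·5524 − 3·324 = 21124.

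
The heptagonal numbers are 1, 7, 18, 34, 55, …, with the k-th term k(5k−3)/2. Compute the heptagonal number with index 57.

8037

57·(5·57 − 3)/2 = 57·282/2 = 57·141 = 8037.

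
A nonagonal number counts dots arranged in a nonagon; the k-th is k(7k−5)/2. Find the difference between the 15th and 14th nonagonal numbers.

99

Consecutive nonagonal numbers differ by 7n − 6: here 7·15 − 6 = 99.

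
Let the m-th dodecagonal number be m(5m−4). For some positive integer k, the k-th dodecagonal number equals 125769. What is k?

159

Set n(5n−4) = 125769, giving 5n² − 4n − 125769 = 0.
The discriminant is 16 + 20·125769 = 2515396, and √2515396 = 1586.
So n = (4 + 1586) / 10 = 1590/10 = 159.
Check: 159·(5·159 − 4) = 125769. ✓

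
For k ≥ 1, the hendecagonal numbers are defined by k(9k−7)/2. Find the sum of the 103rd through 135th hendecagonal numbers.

2102628

Σ i(9i−7)/2 = (9Σi² − 7Σi) / 2 over i = 103..135.
Σi = 9180 − 5253 = 3927 and Σi² = 829260 − 358955 = 470305.
(9·470305 − 7·3927) / 2 = 4205256/2 = 2102628.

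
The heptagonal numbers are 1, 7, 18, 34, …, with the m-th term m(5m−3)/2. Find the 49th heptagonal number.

49·(5·49 − 3)/2 = 49·242/2 = 49·121 = 5929.

5929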